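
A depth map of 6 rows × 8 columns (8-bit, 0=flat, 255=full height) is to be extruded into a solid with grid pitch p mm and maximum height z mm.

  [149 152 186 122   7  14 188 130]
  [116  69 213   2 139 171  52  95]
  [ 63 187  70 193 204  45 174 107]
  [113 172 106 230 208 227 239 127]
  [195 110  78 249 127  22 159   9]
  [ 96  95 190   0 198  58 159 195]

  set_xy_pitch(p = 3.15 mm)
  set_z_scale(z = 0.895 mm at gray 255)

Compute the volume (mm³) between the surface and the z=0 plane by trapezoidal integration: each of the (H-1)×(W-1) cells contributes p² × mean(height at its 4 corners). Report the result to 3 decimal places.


height_mm = gray/255 × 0.895; cell vol = 3.15² × mean(4 corners)
unit = 3.15² × 0.895 / (4×255) = 0.00870651 mm³ per gray-sum
row 0: Σ corner-gray over 7 cells = 3120  → 27.1643
row 1: Σ corner-gray over 7 cells = 3419  → 29.7675
row 2: Σ corner-gray over 7 cells = 4520  → 39.3534
row 3: Σ corner-gray over 7 cells = 4298  → 37.4206
row 4: Σ corner-gray over 7 cells = 3385  → 29.4715
Σ rows: total corner-gray = 18742  → 163.1774 mm³

163.177


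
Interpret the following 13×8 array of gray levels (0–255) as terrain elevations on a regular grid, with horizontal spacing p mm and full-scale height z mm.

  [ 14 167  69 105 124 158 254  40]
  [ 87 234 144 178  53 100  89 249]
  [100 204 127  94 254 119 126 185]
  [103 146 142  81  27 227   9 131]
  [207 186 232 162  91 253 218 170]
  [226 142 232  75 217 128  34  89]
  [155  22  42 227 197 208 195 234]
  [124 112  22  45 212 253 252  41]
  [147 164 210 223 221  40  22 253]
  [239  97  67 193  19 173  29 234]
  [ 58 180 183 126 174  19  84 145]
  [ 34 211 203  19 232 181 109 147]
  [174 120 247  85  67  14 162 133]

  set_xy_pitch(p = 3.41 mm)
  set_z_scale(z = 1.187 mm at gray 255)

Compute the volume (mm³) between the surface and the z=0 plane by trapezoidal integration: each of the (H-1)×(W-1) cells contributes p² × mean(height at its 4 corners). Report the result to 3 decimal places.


641.156

height_mm = gray/255 × 1.187; cell vol = 3.41² × mean(4 corners)
unit = 3.41² × 1.187 / (4×255) = 0.0135319 mm³ per gray-sum
row 0: Σ corner-gray over 7 cells = 3740  → 50.6094
row 1: Σ corner-gray over 7 cells = 4065  → 55.0072
row 2: Σ corner-gray over 7 cells = 3631  → 49.1344
row 3: Σ corner-gray over 7 cells = 4159  → 56.2792
row 4: Σ corner-gray over 7 cells = 4632  → 62.6798
row 5: Σ corner-gray over 7 cells = 4142  → 56.0492
row 6: Σ corner-gray over 7 cells = 4128  → 55.8598
row 7: Σ corner-gray over 7 cells = 4117  → 55.7109
row 8: Σ corner-gray over 7 cells = 3789  → 51.2724
row 9: Σ corner-gray over 7 cells = 3364  → 45.5214
row 10: Σ corner-gray over 7 cells = 3826  → 51.7731
row 11: Σ corner-gray over 7 cells = 3788  → 51.2589
Σ rows: total corner-gray = 47381  → 641.1557 mm³


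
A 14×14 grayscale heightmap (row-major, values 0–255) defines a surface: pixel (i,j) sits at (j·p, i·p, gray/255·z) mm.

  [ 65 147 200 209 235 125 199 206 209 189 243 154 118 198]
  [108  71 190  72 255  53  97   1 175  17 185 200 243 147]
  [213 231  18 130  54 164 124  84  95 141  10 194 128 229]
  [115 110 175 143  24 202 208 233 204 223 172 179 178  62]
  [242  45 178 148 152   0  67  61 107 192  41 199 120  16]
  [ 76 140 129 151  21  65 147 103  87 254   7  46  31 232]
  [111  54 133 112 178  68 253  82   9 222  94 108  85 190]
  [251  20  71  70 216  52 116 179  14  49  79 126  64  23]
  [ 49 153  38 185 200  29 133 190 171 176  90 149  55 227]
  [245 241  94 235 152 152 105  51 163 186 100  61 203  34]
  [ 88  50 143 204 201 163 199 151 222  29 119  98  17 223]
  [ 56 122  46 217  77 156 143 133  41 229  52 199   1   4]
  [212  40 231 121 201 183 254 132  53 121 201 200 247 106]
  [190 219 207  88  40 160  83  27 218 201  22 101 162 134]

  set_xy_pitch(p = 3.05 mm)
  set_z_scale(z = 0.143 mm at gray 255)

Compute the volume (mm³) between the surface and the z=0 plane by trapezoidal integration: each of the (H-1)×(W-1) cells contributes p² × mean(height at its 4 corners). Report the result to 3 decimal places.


height_mm = gray/255 × 0.143; cell vol = 3.05² × mean(4 corners)
unit = 3.05² × 0.143 / (4×255) = 0.00130417 mm³ per gray-sum
row 0: Σ corner-gray over 13 cells = 8104  → 10.5690
row 1: Σ corner-gray over 13 cells = 6561  → 8.5567
row 2: Σ corner-gray over 13 cells = 7467  → 9.7383
row 3: Σ corner-gray over 13 cells = 7157  → 9.3340
row 4: Σ corner-gray over 13 cells = 5548  → 7.2356
row 5: Σ corner-gray over 13 cells = 5767  → 7.5212
row 6: Σ corner-gray over 13 cells = 5483  → 7.1508
row 7: Σ corner-gray over 13 cells = 5800  → 7.5642
row 8: Σ corner-gray over 13 cells = 7179  → 9.3627
row 9: Σ corner-gray over 13 cells = 7268  → 9.4787
row 10: Σ corner-gray over 13 cells = 6395  → 8.3402
row 11: Σ corner-gray over 13 cells = 7178  → 9.3614
row 12: Σ corner-gray over 13 cells = 7666  → 9.9978
Σ rows: total corner-gray = 87573  → 114.2104 mm³

114.210


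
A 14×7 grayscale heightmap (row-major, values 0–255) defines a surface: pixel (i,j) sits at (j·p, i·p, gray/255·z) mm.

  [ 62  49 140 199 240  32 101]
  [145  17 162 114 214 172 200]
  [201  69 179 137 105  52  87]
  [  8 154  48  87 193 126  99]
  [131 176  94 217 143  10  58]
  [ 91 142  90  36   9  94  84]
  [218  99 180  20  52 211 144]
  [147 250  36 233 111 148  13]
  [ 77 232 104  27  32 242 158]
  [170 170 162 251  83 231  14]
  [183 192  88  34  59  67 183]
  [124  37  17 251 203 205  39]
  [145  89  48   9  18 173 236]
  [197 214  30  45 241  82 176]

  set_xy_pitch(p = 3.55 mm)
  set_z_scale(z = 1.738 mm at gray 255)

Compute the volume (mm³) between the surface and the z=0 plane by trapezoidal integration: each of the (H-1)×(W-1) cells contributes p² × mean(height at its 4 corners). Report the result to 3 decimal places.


height_mm = gray/255 × 1.738; cell vol = 3.55² × mean(4 corners)
unit = 3.55² × 1.738 / (4×255) = 0.0214737 mm³ per gray-sum
row 0: Σ corner-gray over 6 cells = 3186  → 68.4151
row 1: Σ corner-gray over 6 cells = 3075  → 66.0315
row 2: Σ corner-gray over 6 cells = 2695  → 57.8715
row 3: Σ corner-gray over 6 cells = 2792  → 59.9545
row 4: Σ corner-gray over 6 cells = 2386  → 51.2362
row 5: Σ corner-gray over 6 cells = 2403  → 51.6012
row 6: Σ corner-gray over 6 cells = 3202  → 68.7587
row 7: Σ corner-gray over 6 cells = 3225  → 69.2526
row 8: Σ corner-gray over 6 cells = 3487  → 74.8787
row 9: Σ corner-gray over 6 cells = 3224  → 69.2311
row 10: Σ corner-gray over 6 cells = 2835  → 60.8779
row 11: Σ corner-gray over 6 cells = 2644  → 56.7764
row 12: Σ corner-gray over 6 cells = 2652  → 56.9482
Σ rows: total corner-gray = 37806  → 811.8336 mm³

811.834


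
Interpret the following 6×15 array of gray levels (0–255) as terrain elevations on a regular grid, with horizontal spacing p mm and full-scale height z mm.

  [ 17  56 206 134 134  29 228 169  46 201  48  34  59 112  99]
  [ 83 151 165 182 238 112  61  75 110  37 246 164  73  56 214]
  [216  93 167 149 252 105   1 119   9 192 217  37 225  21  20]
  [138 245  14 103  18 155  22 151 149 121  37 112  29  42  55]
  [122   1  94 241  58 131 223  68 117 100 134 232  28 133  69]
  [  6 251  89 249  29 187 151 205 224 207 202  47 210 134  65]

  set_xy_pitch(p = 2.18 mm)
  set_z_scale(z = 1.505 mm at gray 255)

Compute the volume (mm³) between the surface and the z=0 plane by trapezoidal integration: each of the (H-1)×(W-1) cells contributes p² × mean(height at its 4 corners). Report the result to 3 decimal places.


height_mm = gray/255 × 1.505; cell vol = 2.18² × mean(4 corners)
unit = 2.18² × 1.505 / (4×255) = 0.00701212 mm³ per gray-sum
row 0: Σ corner-gray over 14 cells = 6665  → 46.7358
row 1: Σ corner-gray over 14 cells = 7047  → 49.4144
row 2: Σ corner-gray over 14 cells = 5999  → 42.0657
row 3: Σ corner-gray over 14 cells = 5900  → 41.3715
row 4: Σ corner-gray over 14 cells = 7752  → 54.3580
Σ rows: total corner-gray = 33363  → 233.9453 mm³

233.945


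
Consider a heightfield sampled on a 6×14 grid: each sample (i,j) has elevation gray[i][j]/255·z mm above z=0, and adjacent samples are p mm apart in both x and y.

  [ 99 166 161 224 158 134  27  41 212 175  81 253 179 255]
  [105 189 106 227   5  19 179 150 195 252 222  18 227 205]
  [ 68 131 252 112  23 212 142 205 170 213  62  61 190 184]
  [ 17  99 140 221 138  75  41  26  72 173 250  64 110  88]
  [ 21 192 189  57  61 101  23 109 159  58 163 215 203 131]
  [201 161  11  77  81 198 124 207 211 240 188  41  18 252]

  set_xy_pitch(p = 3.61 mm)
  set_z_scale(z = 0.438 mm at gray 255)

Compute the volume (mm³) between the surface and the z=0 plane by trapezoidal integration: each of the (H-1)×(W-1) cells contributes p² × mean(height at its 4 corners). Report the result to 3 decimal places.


height_mm = gray/255 × 0.438; cell vol = 3.61² × mean(4 corners)
unit = 3.61² × 0.438 / (4×255) = 0.00559614 mm³ per gray-sum
row 0: Σ corner-gray over 13 cells = 7864  → 44.0080
row 1: Σ corner-gray over 13 cells = 7686  → 43.0119
row 2: Σ corner-gray over 13 cells = 6721  → 37.6116
row 3: Σ corner-gray over 13 cells = 6135  → 34.3323
row 4: Σ corner-gray over 13 cells = 6779  → 37.9362
Σ rows: total corner-gray = 35185  → 196.9001 mm³

196.900


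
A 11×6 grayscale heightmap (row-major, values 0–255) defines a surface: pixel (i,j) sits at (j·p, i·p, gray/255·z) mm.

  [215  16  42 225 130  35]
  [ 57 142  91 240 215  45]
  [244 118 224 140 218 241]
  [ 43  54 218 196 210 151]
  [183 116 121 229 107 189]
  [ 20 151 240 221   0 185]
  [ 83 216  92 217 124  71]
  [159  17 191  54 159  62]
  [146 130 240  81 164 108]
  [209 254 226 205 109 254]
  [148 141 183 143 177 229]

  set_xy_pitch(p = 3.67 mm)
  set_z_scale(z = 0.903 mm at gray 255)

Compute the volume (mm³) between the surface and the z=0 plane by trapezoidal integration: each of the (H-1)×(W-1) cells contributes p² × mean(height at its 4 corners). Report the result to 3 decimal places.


364.407

height_mm = gray/255 × 0.903; cell vol = 3.67² × mean(4 corners)
unit = 3.67² × 0.903 / (4×255) = 0.0119239 mm³ per gray-sum
row 0: Σ corner-gray over 5 cells = 2554  → 30.4537
row 1: Σ corner-gray over 5 cells = 3363  → 40.1002
row 2: Σ corner-gray over 5 cells = 3435  → 40.9587
row 3: Σ corner-gray over 5 cells = 3068  → 36.5826
row 4: Σ corner-gray over 5 cells = 2947  → 35.1398
row 5: Σ corner-gray over 5 cells = 2881  → 34.3529
row 6: Σ corner-gray over 5 cells = 2515  → 29.9887
row 7: Σ corner-gray over 5 cells = 2547  → 30.3703
row 8: Σ corner-gray over 5 cells = 3535  → 42.1511
row 9: Σ corner-gray over 5 cells = 3716  → 44.3094
Σ rows: total corner-gray = 30561  → 364.4075 mm³


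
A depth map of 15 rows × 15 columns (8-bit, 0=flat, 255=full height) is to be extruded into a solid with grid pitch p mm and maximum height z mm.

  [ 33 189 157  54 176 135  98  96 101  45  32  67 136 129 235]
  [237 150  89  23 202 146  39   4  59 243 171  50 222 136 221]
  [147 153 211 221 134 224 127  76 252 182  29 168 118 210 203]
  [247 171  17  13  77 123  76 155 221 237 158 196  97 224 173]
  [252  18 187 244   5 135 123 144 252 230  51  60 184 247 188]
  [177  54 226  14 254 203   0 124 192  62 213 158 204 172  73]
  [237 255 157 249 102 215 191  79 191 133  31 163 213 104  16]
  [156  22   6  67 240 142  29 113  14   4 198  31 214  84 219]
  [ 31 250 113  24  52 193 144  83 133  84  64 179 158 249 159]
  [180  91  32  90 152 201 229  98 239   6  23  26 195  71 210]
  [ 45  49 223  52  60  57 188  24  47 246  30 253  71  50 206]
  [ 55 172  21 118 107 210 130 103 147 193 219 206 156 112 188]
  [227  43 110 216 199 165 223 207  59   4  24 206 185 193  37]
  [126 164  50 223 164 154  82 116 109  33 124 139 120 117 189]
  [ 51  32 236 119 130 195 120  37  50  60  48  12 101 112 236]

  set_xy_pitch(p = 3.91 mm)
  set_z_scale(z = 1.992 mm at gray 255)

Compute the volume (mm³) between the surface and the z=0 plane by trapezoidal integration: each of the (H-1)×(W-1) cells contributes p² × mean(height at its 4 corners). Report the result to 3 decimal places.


3084.890

height_mm = gray/255 × 1.992; cell vol = 3.91² × mean(4 corners)
unit = 3.91² × 1.992 / (4×255) = 0.0298568 mm³ per gray-sum
row 0: Σ corner-gray over 14 cells = 6624  → 197.7712
row 1: Σ corner-gray over 14 cells = 8086  → 241.4218
row 2: Σ corner-gray over 14 cells = 8510  → 254.0810
row 3: Σ corner-gray over 14 cells = 8150  → 243.3326
row 4: Σ corner-gray over 14 cells = 8202  → 244.8851
row 5: Σ corner-gray over 14 cells = 8421  → 251.4238
row 6: Σ corner-gray over 14 cells = 7122  → 212.6398
row 7: Σ corner-gray over 14 cells = 6345  → 189.4411
row 8: Σ corner-gray over 14 cells = 6938  → 207.1462
row 9: Σ corner-gray over 14 cells = 6247  → 186.5152
row 10: Σ corner-gray over 14 cells = 6982  → 208.4599
row 11: Σ corner-gray over 14 cells = 7963  → 237.7494
row 12: Σ corner-gray over 14 cells = 7437  → 222.0447
row 13: Σ corner-gray over 14 cells = 6296  → 187.9782
Σ rows: total corner-gray = 103323  → 3084.8900 mm³


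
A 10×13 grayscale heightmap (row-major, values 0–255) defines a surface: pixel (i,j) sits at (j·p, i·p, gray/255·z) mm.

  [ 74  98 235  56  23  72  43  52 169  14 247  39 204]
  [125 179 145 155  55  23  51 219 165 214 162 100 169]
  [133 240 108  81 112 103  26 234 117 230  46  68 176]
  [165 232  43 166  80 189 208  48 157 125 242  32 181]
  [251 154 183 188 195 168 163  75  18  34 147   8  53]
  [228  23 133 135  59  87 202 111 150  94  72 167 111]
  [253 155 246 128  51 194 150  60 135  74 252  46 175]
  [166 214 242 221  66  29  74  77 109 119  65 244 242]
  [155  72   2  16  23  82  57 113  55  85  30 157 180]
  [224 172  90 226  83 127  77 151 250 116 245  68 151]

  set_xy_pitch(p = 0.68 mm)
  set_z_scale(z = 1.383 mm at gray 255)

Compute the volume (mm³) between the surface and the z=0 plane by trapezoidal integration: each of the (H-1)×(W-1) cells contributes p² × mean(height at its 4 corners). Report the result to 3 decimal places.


height_mm = gray/255 × 1.383; cell vol = 0.68² × mean(4 corners)
unit = 0.68² × 1.383 / (4×255) = 0.00062696 mm³ per gray-sum
row 0: Σ corner-gray over 12 cells = 5604  → 3.5135
row 1: Σ corner-gray over 12 cells = 6269  → 3.9304
row 2: Σ corner-gray over 12 cells = 6429  → 4.0307
row 3: Σ corner-gray over 12 cells = 6360  → 3.9875
row 4: Σ corner-gray over 12 cells = 5775  → 3.6207
row 5: Σ corner-gray over 12 cells = 6215  → 3.8966
row 6: Σ corner-gray over 12 cells = 6738  → 4.2245
row 7: Σ corner-gray over 12 cells = 5047  → 3.1643
row 8: Σ corner-gray over 12 cells = 5304  → 3.3254
Σ rows: total corner-gray = 53741  → 33.6935 mm³

33.693


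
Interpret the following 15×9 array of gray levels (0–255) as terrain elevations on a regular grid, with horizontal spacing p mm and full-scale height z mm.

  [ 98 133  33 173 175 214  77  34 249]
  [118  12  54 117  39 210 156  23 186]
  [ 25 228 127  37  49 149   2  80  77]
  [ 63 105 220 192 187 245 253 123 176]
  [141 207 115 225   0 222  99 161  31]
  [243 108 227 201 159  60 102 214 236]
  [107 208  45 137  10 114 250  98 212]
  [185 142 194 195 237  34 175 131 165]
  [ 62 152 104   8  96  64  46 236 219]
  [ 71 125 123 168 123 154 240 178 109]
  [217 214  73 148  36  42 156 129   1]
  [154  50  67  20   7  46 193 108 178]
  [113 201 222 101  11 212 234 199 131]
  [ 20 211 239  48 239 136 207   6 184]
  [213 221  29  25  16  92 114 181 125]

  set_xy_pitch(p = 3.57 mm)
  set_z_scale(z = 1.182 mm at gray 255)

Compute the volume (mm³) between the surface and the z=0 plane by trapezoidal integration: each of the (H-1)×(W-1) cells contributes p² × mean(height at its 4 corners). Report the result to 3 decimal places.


867.935

height_mm = gray/255 × 1.182; cell vol = 3.57² × mean(4 corners)
unit = 3.57² × 1.182 / (4×255) = 0.0147691 mm³ per gray-sum
row 0: Σ corner-gray over 8 cells = 3551  → 52.4450
row 1: Σ corner-gray over 8 cells = 2972  → 43.8937
row 2: Σ corner-gray over 8 cells = 4335  → 64.0240
row 3: Σ corner-gray over 8 cells = 5119  → 75.6030
row 4: Σ corner-gray over 8 cells = 4851  → 71.6449
row 5: Σ corner-gray over 8 cells = 4664  → 68.8830
row 6: Σ corner-gray over 8 cells = 4609  → 68.0707
row 7: Σ corner-gray over 8 cells = 4259  → 62.9016
row 8: Σ corner-gray over 8 cells = 4095  → 60.4794
row 9: Σ corner-gray over 8 cells = 4216  → 62.2665
row 10: Σ corner-gray over 8 cells = 3128  → 46.1977
row 11: Σ corner-gray over 8 cells = 3918  → 57.8653
row 12: Σ corner-gray over 8 cells = 4980  → 73.5501
row 13: Σ corner-gray over 8 cells = 4070  → 60.1102
Σ rows: total corner-gray = 58767  → 867.9351 mm³


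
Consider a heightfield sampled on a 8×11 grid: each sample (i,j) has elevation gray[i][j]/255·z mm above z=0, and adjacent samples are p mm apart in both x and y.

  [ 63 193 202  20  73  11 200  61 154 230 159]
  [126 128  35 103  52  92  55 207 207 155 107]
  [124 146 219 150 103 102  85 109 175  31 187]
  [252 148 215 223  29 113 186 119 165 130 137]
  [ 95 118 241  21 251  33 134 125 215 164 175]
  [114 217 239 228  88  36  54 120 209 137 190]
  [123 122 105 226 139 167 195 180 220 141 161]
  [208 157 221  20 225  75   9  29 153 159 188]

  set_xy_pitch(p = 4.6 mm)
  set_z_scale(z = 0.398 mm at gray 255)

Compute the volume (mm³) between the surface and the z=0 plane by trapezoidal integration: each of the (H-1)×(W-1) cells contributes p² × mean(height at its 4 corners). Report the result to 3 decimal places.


height_mm = gray/255 × 0.398; cell vol = 4.6² × mean(4 corners)
unit = 4.6² × 0.398 / (4×255) = 0.00825655 mm³ per gray-sum
row 0: Σ corner-gray over 10 cells = 4811  → 39.7223
row 1: Σ corner-gray over 10 cells = 4852  → 40.0608
row 2: Σ corner-gray over 10 cells = 5596  → 46.2036
row 3: Σ corner-gray over 10 cells = 5919  → 48.8705
row 4: Σ corner-gray over 10 cells = 5834  → 48.1687
row 5: Σ corner-gray over 10 cells = 6234  → 51.4713
row 6: Σ corner-gray over 10 cells = 5766  → 47.6073
Σ rows: total corner-gray = 39012  → 322.1045 mm³

322.104


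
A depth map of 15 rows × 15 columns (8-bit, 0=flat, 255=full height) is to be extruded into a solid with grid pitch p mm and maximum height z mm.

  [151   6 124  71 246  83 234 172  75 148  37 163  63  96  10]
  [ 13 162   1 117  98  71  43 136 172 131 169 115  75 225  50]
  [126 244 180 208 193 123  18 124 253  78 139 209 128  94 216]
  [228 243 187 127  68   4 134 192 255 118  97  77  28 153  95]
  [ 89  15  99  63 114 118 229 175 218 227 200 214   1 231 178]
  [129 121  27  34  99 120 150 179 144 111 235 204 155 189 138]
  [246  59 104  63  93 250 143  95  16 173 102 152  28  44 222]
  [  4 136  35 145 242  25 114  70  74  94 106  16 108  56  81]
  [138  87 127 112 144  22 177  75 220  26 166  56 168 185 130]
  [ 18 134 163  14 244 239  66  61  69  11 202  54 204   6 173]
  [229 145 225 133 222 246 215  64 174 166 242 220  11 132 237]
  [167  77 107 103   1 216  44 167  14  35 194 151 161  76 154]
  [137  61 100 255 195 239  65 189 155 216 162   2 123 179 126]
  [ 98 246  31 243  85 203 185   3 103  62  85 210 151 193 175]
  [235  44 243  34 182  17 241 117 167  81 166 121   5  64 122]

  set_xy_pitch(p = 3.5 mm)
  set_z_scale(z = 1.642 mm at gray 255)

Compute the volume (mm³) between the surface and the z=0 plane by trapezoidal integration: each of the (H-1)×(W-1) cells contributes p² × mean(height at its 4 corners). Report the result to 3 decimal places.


1983.526

height_mm = gray/255 × 1.642; cell vol = 3.5² × mean(4 corners)
unit = 3.5² × 1.642 / (4×255) = 0.0197201 mm³ per gray-sum
row 0: Σ corner-gray over 14 cells = 6290  → 124.0394
row 1: Σ corner-gray over 14 cells = 7417  → 146.2640
row 2: Σ corner-gray over 14 cells = 8013  → 158.0171
row 3: Σ corner-gray over 14 cells = 7764  → 153.1068
row 4: Σ corner-gray over 14 cells = 7878  → 155.3549
row 5: Σ corner-gray over 14 cells = 6915  → 136.3645
row 6: Σ corner-gray over 14 cells = 5639  → 111.2016
row 7: Σ corner-gray over 14 cells = 5925  → 116.8416
row 8: Σ corner-gray over 14 cells = 6523  → 128.6342
row 9: Σ corner-gray over 14 cells = 7981  → 157.3861
row 10: Σ corner-gray over 14 cells = 7869  → 155.1775
row 11: Σ corner-gray over 14 cells = 7158  → 141.1565
row 12: Σ corner-gray over 14 cells = 8018  → 158.1157
row 13: Σ corner-gray over 14 cells = 7194  → 141.8664
Σ rows: total corner-gray = 100584  → 1983.5263 mm³


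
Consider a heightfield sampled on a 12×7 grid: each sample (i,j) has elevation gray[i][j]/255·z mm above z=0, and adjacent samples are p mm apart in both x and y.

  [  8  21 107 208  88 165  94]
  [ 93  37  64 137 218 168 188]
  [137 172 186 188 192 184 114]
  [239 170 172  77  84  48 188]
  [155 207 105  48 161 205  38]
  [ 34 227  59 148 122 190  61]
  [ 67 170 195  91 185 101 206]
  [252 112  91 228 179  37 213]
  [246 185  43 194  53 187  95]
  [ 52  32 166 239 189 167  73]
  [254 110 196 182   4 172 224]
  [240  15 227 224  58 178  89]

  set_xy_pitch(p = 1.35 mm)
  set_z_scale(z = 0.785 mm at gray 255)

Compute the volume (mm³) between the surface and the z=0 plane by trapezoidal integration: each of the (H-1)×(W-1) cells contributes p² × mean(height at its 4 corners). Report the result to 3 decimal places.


height_mm = gray/255 × 0.785; cell vol = 1.35² × mean(4 corners)
unit = 1.35² × 0.785 / (4×255) = 0.00140261 mm³ per gray-sum
row 0: Σ corner-gray over 6 cells = 2809  → 3.9399
row 1: Σ corner-gray over 6 cells = 3624  → 5.0831
row 2: Σ corner-gray over 6 cells = 3624  → 5.0831
row 3: Σ corner-gray over 6 cells = 3174  → 4.4519
row 4: Σ corner-gray over 6 cells = 3232  → 4.5332
row 5: Σ corner-gray over 6 cells = 3344  → 4.6903
row 6: Σ corner-gray over 6 cells = 3516  → 4.9316
row 7: Σ corner-gray over 6 cells = 3424  → 4.8025
row 8: Σ corner-gray over 6 cells = 3376  → 4.7352
row 9: Σ corner-gray over 6 cells = 3517  → 4.9330
row 10: Σ corner-gray over 6 cells = 3539  → 4.9638
Σ rows: total corner-gray = 37179  → 52.1476 mm³

52.148


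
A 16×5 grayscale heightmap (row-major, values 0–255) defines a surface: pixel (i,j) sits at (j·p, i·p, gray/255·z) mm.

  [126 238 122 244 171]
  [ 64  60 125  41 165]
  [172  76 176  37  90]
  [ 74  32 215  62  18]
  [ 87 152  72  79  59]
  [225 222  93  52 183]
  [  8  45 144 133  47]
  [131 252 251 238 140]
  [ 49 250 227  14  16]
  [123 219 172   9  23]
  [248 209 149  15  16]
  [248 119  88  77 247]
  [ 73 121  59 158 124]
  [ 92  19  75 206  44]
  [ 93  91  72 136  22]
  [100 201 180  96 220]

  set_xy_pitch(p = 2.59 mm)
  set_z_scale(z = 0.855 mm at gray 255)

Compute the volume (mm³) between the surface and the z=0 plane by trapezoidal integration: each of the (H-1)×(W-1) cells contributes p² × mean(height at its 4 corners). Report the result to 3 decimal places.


161.430

height_mm = gray/255 × 0.855; cell vol = 2.59² × mean(4 corners)
unit = 2.59² × 0.855 / (4×255) = 0.00562297 mm³ per gray-sum
row 0: Σ corner-gray over 4 cells = 2186  → 12.2918
row 1: Σ corner-gray over 4 cells = 1521  → 8.5525
row 2: Σ corner-gray over 4 cells = 1550  → 8.7156
row 3: Σ corner-gray over 4 cells = 1462  → 8.2208
row 4: Σ corner-gray over 4 cells = 1894  → 10.6499
row 5: Σ corner-gray over 4 cells = 1841  → 10.3519
row 6: Σ corner-gray over 4 cells = 2452  → 13.7875
row 7: Σ corner-gray over 4 cells = 2800  → 15.7443
row 8: Σ corner-gray over 4 cells = 1993  → 11.2066
row 9: Σ corner-gray over 4 cells = 1956  → 10.9985
row 10: Σ corner-gray over 4 cells = 2073  → 11.6564
row 11: Σ corner-gray over 4 cells = 1936  → 10.8861
row 12: Σ corner-gray over 4 cells = 1609  → 9.0474
row 13: Σ corner-gray over 4 cells = 1449  → 8.1477
row 14: Σ corner-gray over 4 cells = 1987  → 11.1728
Σ rows: total corner-gray = 28709  → 161.4297 mm³


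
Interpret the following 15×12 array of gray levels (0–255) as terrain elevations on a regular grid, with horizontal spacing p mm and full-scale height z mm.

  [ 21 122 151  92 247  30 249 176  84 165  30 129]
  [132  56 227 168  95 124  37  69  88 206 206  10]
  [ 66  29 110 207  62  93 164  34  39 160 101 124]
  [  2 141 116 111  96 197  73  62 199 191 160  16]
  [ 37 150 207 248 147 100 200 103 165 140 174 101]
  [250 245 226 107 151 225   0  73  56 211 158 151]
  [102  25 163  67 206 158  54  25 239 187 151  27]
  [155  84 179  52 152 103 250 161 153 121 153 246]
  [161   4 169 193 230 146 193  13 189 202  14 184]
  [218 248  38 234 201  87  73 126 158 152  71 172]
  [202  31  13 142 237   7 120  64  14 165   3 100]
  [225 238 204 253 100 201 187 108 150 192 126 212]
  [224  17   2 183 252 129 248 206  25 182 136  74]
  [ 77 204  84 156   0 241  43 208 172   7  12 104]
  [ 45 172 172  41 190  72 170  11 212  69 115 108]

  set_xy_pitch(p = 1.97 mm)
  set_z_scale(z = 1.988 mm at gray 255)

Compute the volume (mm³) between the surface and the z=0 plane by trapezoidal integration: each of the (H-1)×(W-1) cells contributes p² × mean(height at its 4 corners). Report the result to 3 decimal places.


height_mm = gray/255 × 1.988; cell vol = 1.97² × mean(4 corners)
unit = 1.97² × 1.988 / (4×255) = 0.00756395 mm³ per gray-sum
row 0: Σ corner-gray over 11 cells = 5536  → 41.8740
row 1: Σ corner-gray over 11 cells = 4882  → 36.9272
row 2: Σ corner-gray over 11 cells = 4898  → 37.0482
row 3: Σ corner-gray over 11 cells = 6116  → 46.2611
row 4: Σ corner-gray over 11 cells = 6711  → 50.7617
row 5: Σ corner-gray over 11 cells = 5984  → 45.2627
row 6: Σ corner-gray over 11 cells = 5896  → 44.5971
row 7: Σ corner-gray over 11 cells = 6268  → 47.4108
row 8: Σ corner-gray over 11 cells = 6217  → 47.0251
row 9: Σ corner-gray over 11 cells = 5060  → 38.2736
row 10: Σ corner-gray over 11 cells = 5849  → 44.2415
row 11: Σ corner-gray over 11 cells = 7013  → 53.0460
row 12: Σ corner-gray over 11 cells = 5493  → 41.5488
row 13: Σ corner-gray over 11 cells = 5036  → 38.0921
Σ rows: total corner-gray = 80959  → 612.3698 mm³

612.370


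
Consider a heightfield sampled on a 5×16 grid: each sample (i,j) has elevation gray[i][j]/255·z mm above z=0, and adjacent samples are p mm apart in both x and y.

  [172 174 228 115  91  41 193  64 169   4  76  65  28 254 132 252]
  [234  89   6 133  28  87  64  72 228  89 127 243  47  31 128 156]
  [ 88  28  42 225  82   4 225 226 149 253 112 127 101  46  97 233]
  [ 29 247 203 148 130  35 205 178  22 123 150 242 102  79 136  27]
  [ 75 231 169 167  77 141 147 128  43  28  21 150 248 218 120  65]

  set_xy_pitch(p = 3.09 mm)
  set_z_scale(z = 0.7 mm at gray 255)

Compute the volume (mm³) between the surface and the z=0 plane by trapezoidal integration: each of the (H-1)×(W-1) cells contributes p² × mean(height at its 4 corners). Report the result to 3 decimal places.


height_mm = gray/255 × 0.7; cell vol = 3.09² × mean(4 corners)
unit = 3.09² × 0.7 / (4×255) = 0.00655262 mm³ per gray-sum
row 0: Σ corner-gray over 15 cells = 6826  → 44.7282
row 1: Σ corner-gray over 15 cells = 6889  → 45.1410
row 2: Σ corner-gray over 15 cells = 7811  → 51.1825
row 3: Σ corner-gray over 15 cells = 7972  → 52.2375
Σ rows: total corner-gray = 29498  → 193.2891 mm³

193.289


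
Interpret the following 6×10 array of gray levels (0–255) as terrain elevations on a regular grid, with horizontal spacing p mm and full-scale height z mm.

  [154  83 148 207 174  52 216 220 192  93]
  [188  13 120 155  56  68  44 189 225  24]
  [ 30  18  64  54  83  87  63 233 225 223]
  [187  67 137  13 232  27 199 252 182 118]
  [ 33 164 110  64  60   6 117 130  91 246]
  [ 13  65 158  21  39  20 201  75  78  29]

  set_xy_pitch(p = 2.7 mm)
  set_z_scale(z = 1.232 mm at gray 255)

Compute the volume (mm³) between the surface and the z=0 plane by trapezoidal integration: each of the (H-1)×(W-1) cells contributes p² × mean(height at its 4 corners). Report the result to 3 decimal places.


height_mm = gray/255 × 1.232; cell vol = 2.7² × mean(4 corners)
unit = 2.7² × 1.232 / (4×255) = 0.00880518 mm³ per gray-sum
row 0: Σ corner-gray over 9 cells = 4783  → 42.1152
row 1: Σ corner-gray over 9 cells = 3859  → 33.9792
row 2: Σ corner-gray over 9 cells = 4430  → 39.0069
row 3: Σ corner-gray over 9 cells = 4286  → 37.7390
row 4: Σ corner-gray over 9 cells = 3119  → 27.4633
Σ rows: total corner-gray = 20477  → 180.3036 mm³

180.304


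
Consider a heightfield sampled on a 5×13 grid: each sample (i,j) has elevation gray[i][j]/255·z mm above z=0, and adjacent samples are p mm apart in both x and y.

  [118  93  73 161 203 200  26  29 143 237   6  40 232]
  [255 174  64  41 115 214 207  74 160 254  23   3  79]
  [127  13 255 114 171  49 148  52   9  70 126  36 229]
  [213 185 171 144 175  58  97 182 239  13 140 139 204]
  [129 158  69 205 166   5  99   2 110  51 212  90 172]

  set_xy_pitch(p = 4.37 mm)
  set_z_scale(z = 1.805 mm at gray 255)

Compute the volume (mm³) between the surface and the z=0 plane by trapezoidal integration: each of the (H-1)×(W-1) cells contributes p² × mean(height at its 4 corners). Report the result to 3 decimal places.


height_mm = gray/255 × 1.805; cell vol = 4.37² × mean(4 corners)
unit = 4.37² × 1.805 / (4×255) = 0.033794 mm³ per gray-sum
row 0: Σ corner-gray over 12 cells = 5764  → 194.7888
row 1: Σ corner-gray over 12 cells = 5434  → 183.6367
row 2: Σ corner-gray over 12 cells = 5945  → 200.9055
row 3: Σ corner-gray over 12 cells = 6138  → 207.4277
Σ rows: total corner-gray = 23281  → 786.7587 mm³

786.759


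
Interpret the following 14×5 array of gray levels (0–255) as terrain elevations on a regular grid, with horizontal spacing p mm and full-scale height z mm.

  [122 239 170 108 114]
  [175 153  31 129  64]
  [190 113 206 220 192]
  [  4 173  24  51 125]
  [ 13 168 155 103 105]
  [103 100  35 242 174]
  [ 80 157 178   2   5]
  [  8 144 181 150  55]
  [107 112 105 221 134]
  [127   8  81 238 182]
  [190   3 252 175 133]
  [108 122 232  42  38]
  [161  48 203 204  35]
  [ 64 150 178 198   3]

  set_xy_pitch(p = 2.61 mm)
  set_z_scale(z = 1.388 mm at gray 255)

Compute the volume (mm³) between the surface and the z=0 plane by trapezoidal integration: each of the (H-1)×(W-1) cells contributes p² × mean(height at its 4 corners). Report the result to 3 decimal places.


height_mm = gray/255 × 1.388; cell vol = 2.61² × mean(4 corners)
unit = 2.61² × 1.388 / (4×255) = 0.0092698 mm³ per gray-sum
row 0: Σ corner-gray over 4 cells = 2135  → 19.7910
row 1: Σ corner-gray over 4 cells = 2325  → 21.5523
row 2: Σ corner-gray over 4 cells = 2085  → 19.3275
row 3: Σ corner-gray over 4 cells = 1595  → 14.7853
row 4: Σ corner-gray over 4 cells = 2001  → 18.5489
row 5: Σ corner-gray over 4 cells = 1790  → 16.5929
row 6: Σ corner-gray over 4 cells = 1772  → 16.4261
row 7: Σ corner-gray over 4 cells = 2130  → 19.7447
row 8: Σ corner-gray over 4 cells = 2080  → 19.2812
row 9: Σ corner-gray over 4 cells = 2146  → 19.8930
row 10: Σ corner-gray over 4 cells = 2121  → 19.6612
row 11: Σ corner-gray over 4 cells = 2044  → 18.9475
row 12: Σ corner-gray over 4 cells = 2225  → 20.6253
Σ rows: total corner-gray = 26449  → 245.1769 mm³

245.177


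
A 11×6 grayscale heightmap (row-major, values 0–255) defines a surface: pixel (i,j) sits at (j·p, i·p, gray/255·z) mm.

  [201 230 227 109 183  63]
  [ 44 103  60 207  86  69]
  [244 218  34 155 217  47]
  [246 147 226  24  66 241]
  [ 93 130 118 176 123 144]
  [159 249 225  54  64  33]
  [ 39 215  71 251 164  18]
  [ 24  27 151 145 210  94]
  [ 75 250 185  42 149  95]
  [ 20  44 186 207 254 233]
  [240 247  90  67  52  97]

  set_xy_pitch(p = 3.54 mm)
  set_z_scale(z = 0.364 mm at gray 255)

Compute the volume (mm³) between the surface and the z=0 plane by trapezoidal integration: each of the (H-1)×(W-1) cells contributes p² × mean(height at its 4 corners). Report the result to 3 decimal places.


124.229

height_mm = gray/255 × 0.364; cell vol = 3.54² × mean(4 corners)
unit = 3.54² × 0.364 / (4×255) = 0.00447206 mm³ per gray-sum
row 0: Σ corner-gray over 5 cells = 2787  → 12.4636
row 1: Σ corner-gray over 5 cells = 2564  → 11.4664
row 2: Σ corner-gray over 5 cells = 2952  → 13.2015
row 3: Σ corner-gray over 5 cells = 2744  → 12.2713
row 4: Σ corner-gray over 5 cells = 2707  → 12.1059
row 5: Σ corner-gray over 5 cells = 2835  → 12.6783
row 6: Σ corner-gray over 5 cells = 2643  → 11.8197
row 7: Σ corner-gray over 5 cells = 2606  → 11.6542
row 8: Σ corner-gray over 5 cells = 3057  → 13.6711
row 9: Σ corner-gray over 5 cells = 2884  → 12.8974
Σ rows: total corner-gray = 27779  → 124.2294 mm³


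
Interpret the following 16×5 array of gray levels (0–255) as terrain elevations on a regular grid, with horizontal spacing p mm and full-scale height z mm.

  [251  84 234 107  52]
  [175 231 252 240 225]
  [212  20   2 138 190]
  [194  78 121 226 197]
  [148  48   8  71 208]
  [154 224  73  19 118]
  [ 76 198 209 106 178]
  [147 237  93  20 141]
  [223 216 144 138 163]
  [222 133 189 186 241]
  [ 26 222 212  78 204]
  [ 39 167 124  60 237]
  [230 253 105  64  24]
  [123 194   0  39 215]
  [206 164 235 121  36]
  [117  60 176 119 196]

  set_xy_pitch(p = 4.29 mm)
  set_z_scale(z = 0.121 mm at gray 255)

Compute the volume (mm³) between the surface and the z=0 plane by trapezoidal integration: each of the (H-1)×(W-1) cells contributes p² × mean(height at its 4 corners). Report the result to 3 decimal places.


height_mm = gray/255 × 0.121; cell vol = 4.29² × mean(4 corners)
unit = 4.29² × 0.121 / (4×255) = 0.00218323 mm³ per gray-sum
row 0: Σ corner-gray over 4 cells = 2999  → 6.5475
row 1: Σ corner-gray over 4 cells = 2568  → 5.6065
row 2: Σ corner-gray over 4 cells = 1963  → 4.2857
row 3: Σ corner-gray over 4 cells = 1851  → 4.0412
row 4: Σ corner-gray over 4 cells = 1514  → 3.3054
row 5: Σ corner-gray over 4 cells = 2184  → 4.7682
row 6: Σ corner-gray over 4 cells = 2268  → 4.9516
row 7: Σ corner-gray over 4 cells = 2370  → 5.1743
row 8: Σ corner-gray over 4 cells = 2861  → 6.2462
row 9: Σ corner-gray over 4 cells = 2733  → 5.9668
row 10: Σ corner-gray over 4 cells = 2232  → 4.8730
row 11: Σ corner-gray over 4 cells = 2076  → 4.5324
row 12: Σ corner-gray over 4 cells = 1902  → 4.1525
row 13: Σ corner-gray over 4 cells = 2086  → 4.5542
row 14: Σ corner-gray over 4 cells = 2305  → 5.0323
Σ rows: total corner-gray = 33912  → 74.0377 mm³

74.038


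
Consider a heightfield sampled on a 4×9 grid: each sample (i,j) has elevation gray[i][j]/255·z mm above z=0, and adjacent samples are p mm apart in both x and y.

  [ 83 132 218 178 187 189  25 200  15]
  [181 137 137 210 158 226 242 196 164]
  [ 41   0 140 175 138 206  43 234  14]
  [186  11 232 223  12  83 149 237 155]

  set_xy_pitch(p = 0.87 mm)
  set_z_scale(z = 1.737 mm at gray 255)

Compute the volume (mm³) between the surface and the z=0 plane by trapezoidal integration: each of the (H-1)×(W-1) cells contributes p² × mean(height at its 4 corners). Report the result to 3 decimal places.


height_mm = gray/255 × 1.737; cell vol = 0.87² × mean(4 corners)
unit = 0.87² × 1.737 / (4×255) = 0.00128896 mm³ per gray-sum
row 0: Σ corner-gray over 8 cells = 5313  → 6.8482
row 1: Σ corner-gray over 8 cells = 4884  → 6.2953
row 2: Σ corner-gray over 8 cells = 4162  → 5.3646
Σ rows: total corner-gray = 14359  → 18.5081 mm³

18.508


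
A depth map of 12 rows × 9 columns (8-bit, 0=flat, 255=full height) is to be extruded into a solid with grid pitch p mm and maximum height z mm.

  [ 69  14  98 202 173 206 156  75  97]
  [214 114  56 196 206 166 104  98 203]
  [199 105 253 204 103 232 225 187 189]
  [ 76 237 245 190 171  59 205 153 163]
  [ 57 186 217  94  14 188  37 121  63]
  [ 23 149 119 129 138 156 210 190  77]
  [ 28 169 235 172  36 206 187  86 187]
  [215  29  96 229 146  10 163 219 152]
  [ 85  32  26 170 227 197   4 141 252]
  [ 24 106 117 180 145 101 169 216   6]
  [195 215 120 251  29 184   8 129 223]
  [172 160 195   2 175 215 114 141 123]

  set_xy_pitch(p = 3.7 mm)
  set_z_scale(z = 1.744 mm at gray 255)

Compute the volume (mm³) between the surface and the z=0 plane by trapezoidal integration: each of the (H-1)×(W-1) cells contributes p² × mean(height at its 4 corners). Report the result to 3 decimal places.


height_mm = gray/255 × 1.744; cell vol = 3.7² × mean(4 corners)
unit = 3.7² × 1.744 / (4×255) = 0.0234072 mm³ per gray-sum
row 0: Σ corner-gray over 8 cells = 4311  → 100.9085
row 1: Σ corner-gray over 8 cells = 5303  → 124.1285
row 2: Σ corner-gray over 8 cells = 5765  → 134.9426
row 3: Σ corner-gray over 8 cells = 4593  → 107.5093
row 4: Σ corner-gray over 8 cells = 4116  → 96.3441
row 5: Σ corner-gray over 8 cells = 4679  → 109.5224
row 6: Σ corner-gray over 8 cells = 4548  → 106.4560
row 7: Σ corner-gray over 8 cells = 4082  → 95.5483
row 8: Σ corner-gray over 8 cells = 4029  → 94.3077
row 9: Σ corner-gray over 8 cells = 4388  → 102.7109
row 10: Σ corner-gray over 8 cells = 4589  → 107.4157
Σ rows: total corner-gray = 50403  → 1179.7939 mm³

1179.794


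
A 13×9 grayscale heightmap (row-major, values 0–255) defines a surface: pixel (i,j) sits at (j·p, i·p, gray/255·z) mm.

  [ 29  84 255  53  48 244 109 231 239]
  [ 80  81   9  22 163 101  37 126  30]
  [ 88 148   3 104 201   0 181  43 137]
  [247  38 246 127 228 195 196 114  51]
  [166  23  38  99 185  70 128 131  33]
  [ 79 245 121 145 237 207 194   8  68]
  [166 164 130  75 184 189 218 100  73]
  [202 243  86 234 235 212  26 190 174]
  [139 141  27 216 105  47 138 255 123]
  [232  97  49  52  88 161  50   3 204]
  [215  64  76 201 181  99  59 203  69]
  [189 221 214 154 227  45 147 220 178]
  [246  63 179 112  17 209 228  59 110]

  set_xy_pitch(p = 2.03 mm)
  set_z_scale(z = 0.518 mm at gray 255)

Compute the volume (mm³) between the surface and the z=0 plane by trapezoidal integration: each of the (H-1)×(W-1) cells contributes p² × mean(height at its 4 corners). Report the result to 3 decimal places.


105.417

height_mm = gray/255 × 0.518; cell vol = 2.03² × mean(4 corners)
unit = 2.03² × 0.518 / (4×255) = 0.00209277 mm³ per gray-sum
row 0: Σ corner-gray over 8 cells = 3504  → 7.3331
row 1: Σ corner-gray over 8 cells = 2773  → 5.8033
row 2: Σ corner-gray over 8 cells = 4171  → 8.7289
row 3: Σ corner-gray over 8 cells = 4133  → 8.6494
row 4: Σ corner-gray over 8 cells = 4008  → 8.3878
row 5: Σ corner-gray over 8 cells = 4820  → 10.0872
row 6: Σ corner-gray over 8 cells = 5187  → 10.8552
row 7: Σ corner-gray over 8 cells = 4948  → 10.3550
row 8: Σ corner-gray over 8 cells = 3556  → 7.4419
row 9: Σ corner-gray over 8 cells = 3486  → 7.2954
row 10: Σ corner-gray over 8 cells = 4873  → 10.1981
row 11: Σ corner-gray over 8 cells = 4913  → 10.2818
Σ rows: total corner-gray = 50372  → 105.4170 mm³


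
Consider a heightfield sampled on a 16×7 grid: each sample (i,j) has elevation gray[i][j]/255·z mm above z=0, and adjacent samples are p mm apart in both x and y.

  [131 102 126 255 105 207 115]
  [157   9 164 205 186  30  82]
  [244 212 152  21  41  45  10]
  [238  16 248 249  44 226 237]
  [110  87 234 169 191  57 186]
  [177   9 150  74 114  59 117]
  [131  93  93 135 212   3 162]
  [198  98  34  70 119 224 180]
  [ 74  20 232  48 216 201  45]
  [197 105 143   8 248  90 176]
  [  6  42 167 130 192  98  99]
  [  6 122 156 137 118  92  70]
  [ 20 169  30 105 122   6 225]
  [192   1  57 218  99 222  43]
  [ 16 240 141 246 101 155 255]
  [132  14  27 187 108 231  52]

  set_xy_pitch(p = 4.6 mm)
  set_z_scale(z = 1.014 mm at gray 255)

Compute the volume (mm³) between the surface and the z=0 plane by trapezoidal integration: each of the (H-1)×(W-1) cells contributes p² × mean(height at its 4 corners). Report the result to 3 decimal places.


939.447

height_mm = gray/255 × 1.014; cell vol = 4.6² × mean(4 corners)
unit = 4.6² × 1.014 / (4×255) = 0.0210355 mm³ per gray-sum
row 0: Σ corner-gray over 6 cells = 3263  → 68.6389
row 1: Σ corner-gray over 6 cells = 2623  → 55.1762
row 2: Σ corner-gray over 6 cells = 3237  → 68.0920
row 3: Σ corner-gray over 6 cells = 3813  → 80.2085
row 4: Σ corner-gray over 6 cells = 2878  → 60.5403
row 5: Σ corner-gray over 6 cells = 2471  → 51.9788
row 6: Σ corner-gray over 6 cells = 2833  → 59.5937
row 7: Σ corner-gray over 6 cells = 3021  → 63.5483
row 8: Σ corner-gray over 6 cells = 3114  → 65.5046
row 9: Σ corner-gray over 6 cells = 2924  → 61.5079
row 10: Σ corner-gray over 6 cells = 2689  → 56.5645
row 11: Σ corner-gray over 6 cells = 2435  → 51.2215
row 12: Σ corner-gray over 6 cells = 2538  → 53.3882
row 13: Σ corner-gray over 6 cells = 3466  → 72.9091
row 14: Σ corner-gray over 6 cells = 3355  → 70.5742
Σ rows: total corner-gray = 44660  → 939.4467 mm³
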